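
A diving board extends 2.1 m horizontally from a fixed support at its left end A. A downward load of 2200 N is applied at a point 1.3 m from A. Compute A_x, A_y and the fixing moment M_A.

ΣF_x = 0: A_x = 0.
ΣF_y = 0: A_y − 2200 = 0 → A_y = 2200 N.
ΣM about A: M_A − 2200·1.3 = 0 → M_A = 2860 N·m.

A_x = 0, A_y = 2200 N, M_A = 2860 N·m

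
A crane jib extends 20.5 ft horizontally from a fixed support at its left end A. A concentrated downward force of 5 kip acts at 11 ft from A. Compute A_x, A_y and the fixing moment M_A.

ΣF_x = 0: A_x = 0.
ΣF_y = 0: A_y − 5 = 0 → A_y = 5.000 kip.
ΣM about A: M_A − 5·11 = 0 → M_A = 55.00 kip·ft.

A_x = 0, A_y = 5.000 kip, M_A = 55.00 kip·ft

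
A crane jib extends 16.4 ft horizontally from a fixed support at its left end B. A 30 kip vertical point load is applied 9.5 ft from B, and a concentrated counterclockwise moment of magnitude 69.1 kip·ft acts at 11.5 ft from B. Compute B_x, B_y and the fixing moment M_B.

B_x = 0, B_y = 30.00 kip, M_B = 215.9 kip·ft

ΣF_x = 0: B_x = 0.
ΣF_y = 0: B_y − 30 = 0 → B_y = 30.00 kip.
ΣM about B: M_B − 30·9.5 + 69.1 = 0 → M_B = 215.9 kip·ft.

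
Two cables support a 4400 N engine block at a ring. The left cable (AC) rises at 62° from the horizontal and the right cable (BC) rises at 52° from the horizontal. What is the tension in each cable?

T_AC = 2965 N, T_BC = 2261 N

ΣF_x = 0: −T_AC·cos62° + T_BC·cos52° = 0 → T_BC = 0.762548·T_AC.
ΣF_y = 0: T_AC·sin62° + T_BC·sin52° = 4400.
Substitute: T_AC·(0.882948 + 0.762548·0.788011) = 4400 → T_AC = 2965.27 ≈ 2965 N.
Then T_BC = 0.762548 × 2965.27 = 2261 N.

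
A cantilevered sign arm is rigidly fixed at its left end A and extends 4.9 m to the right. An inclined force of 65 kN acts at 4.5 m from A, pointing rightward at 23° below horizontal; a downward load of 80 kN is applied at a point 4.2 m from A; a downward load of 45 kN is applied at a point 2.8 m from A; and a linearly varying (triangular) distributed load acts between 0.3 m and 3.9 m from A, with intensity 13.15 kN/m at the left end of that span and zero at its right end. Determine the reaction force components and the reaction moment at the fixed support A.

Resultant of the triangular load: ½ × 13.15 × 3.6 = 23.67 kN, acting at 1.5 m from A (one-third of the span from the peak).
ΣF_x = 0: A_x + 65·cos23° = 0 → A_x = -59.83 kN.
ΣF_y = 0: A_y − 65·sin23° − 80 − 45 − ½·13.15·3.6 = 0 → A_y = 174.1 kN.
ΣM about A: M_A − 65·sin23°·4.5 − 80·4.2 − 45·2.8 − (½·13.15·3.6)·1.5 = 0 → M_A = 611.8 kN·m.

A_x = -59.83 kN, A_y = 174.1 kN, M_A = 611.8 kN·m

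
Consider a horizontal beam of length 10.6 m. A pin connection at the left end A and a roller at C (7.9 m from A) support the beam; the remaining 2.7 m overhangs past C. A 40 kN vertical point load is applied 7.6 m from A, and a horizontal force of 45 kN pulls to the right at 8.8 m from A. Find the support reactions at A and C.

A_x = -45.00 kN, A_y = 1.519 kN, C_y = 38.48 kN

Taking moments about A: C_y·7.9 − 40·7.6 = 0 → C_y = 304/7.9 = 38.481 ≈ 38.48 kN.
ΣF_y = 0: A_y + 38.481 − 40 = 0 → A_y = 1.519 kN.
ΣF_x = 0: A_x + 45 = 0 → A_x = -45.00 kN.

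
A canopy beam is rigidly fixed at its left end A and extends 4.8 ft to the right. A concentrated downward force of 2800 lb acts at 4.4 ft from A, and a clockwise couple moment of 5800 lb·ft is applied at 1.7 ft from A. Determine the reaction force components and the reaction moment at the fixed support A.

A_x = 0, A_y = 2800 lb, M_A = 18120 lb·ft

ΣF_x = 0: A_x = 0.
ΣF_y = 0: A_y − 2800 = 0 → A_y = 2800 lb.
ΣM about A: M_A − 2800·4.4 − 5800 = 0 → M_A = 18120 lb·ft.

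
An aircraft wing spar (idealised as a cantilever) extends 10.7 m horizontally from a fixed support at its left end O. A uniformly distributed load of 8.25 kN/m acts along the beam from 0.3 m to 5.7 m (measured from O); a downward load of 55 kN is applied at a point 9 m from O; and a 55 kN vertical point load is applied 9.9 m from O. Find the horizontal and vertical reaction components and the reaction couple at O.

O_x = 0, O_y = 154.6 kN, M_O = 1173 kN·m

Resultant of the distributed load: 8.25 × 5.4 = 44.55 kN at 3 m from O.
ΣF_x = 0: O_x = 0.
ΣF_y = 0: O_y − 8.25·5.4 − 55 − 55 = 0 → O_y = 154.6 kN.
ΣM about O: M_O − (8.25·5.4)·3 − 55·9 − 55·9.9 = 0 → M_O = 1173 kN·m.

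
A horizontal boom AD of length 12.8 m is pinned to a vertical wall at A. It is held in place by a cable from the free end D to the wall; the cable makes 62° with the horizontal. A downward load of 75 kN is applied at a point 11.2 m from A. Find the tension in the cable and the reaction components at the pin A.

ΣM about A: T·sin62°·12.8 − 75·11.2 = 0 → T = 840/(12.8·0.882948) = 74.3249 ≈ 74.32 kN.
ΣF_x = 0: A_x − T·cos62° = 0 → A_x = 74.3249 × 0.469472 = 34.89 kN.
ΣF_y = 0: A_y + T·sin62° − 75 = 0 → A_y = 75 − 74.3249 × 0.882948 = 9.375 kN.

T = 74.32 kN, A_x = 34.89 kN, A_y = 9.375 kN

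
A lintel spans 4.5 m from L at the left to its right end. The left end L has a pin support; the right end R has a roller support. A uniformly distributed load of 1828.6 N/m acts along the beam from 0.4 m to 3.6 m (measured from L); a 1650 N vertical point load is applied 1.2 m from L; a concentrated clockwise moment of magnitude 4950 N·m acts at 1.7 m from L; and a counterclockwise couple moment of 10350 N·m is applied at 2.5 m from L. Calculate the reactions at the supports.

L_x = 0, L_y = 5661 N, R_y = 1841 N

Resultant of the distributed load: 1828.6 × 3.2 = 5851.52 N at 2 m from L.
Taking moments about L: R_y·4.5 − (1828.6·3.2)·2 − 1650·1.2 − 4950 + 10350 = 0 → R_y = 8283.04/4.5 = 1840.68 ≈ 1841 N.
ΣF_y = 0: L_y + 1840.68 − 1828.6·3.2 − 1650 = 0 → L_y = 5661 N.
ΣF_x = 0: no horizontal applied forces, so L_x = 0.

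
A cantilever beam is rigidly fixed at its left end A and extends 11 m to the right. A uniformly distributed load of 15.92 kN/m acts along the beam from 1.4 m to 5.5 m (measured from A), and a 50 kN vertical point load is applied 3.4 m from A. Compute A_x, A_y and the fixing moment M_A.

A_x = 0, A_y = 115.3 kN, M_A = 395.2 kN·m

Resultant of the distributed load: 15.92 × 4.1 = 65.272 kN at 3.45 m from A.
ΣF_x = 0: A_x = 0.
ΣF_y = 0: A_y − 15.92·4.1 − 50 = 0 → A_y = 115.3 kN.
ΣM about A: M_A − (15.92·4.1)·3.45 − 50·3.4 = 0 → M_A = 395.2 kN·m.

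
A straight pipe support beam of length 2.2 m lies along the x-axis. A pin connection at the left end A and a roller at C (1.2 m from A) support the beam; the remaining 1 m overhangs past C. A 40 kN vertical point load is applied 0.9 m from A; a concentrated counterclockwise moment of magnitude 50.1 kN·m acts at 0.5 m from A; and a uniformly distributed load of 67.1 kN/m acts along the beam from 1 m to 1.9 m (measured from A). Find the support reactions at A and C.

A_x = 0, A_y = 39.17 kN, C_y = 61.22 kN

Resultant of the distributed load: 67.1 × 0.9 = 60.39 kN at 1.45 m from A.
ΣM about A: C_y·1.2 − 40·0.9 + 50.1 − (67.1·0.9)·1.45 = 0 → C_y = 73.4655/1.2 = 61.2213 ≈ 61.22 kN.
ΣF_y = 0: A_y + 61.2213 − 40 − 67.1·0.9 = 0 → A_y = 39.17 kN.
ΣF_x = 0: no horizontal applied forces, so A_x = 0.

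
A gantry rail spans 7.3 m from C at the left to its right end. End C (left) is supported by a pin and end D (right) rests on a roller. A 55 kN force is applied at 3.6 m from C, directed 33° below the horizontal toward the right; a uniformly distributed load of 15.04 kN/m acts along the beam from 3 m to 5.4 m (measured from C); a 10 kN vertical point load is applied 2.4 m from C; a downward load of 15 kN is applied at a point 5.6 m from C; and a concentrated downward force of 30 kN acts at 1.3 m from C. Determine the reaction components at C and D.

Resultant of the distributed load: 15.04 × 2.4 = 36.096 kN at 4.2 m from C.
ΣM about C: D_y·7.3 − 55·sin33°·3.6 − (15.04·2.4)·4.2 − 10·2.4 − 15·5.6 − 30·1.3 = 0 → D_y = 406.442/7.3 = 55.677 ≈ 55.68 kN.
ΣF_y = 0: C_y + 55.677 − 55·sin33° − 15.04·2.4 − 10 − 15 − 30 = 0 → C_y = 65.37 kN.
ΣF_x = 0: C_x + 55·cos33° = 0 → C_x = -46.13 kN.

C_x = -46.13 kN, C_y = 65.37 kN, D_y = 55.68 kN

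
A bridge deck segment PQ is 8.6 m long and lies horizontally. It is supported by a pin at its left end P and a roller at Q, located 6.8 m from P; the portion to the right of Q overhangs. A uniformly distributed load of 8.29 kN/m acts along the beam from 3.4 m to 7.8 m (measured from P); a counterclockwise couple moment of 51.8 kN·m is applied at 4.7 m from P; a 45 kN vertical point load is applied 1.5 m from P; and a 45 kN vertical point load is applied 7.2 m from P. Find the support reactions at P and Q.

P_x = 0, P_y = 46.48 kN, Q_y = 79.99 kN

Resultant of the distributed load: 8.29 × 4.4 = 36.476 kN at 5.6 m from P.
Moments about P: Q_y·6.8 − (8.29·4.4)·5.6 + 51.8 − 45·1.5 − 45·7.2 = 0 → Q_y = 543.9656/6.8 = 79.9949 ≈ 79.99 kN.
ΣF_y = 0: P_y + 79.9949 − 8.29·4.4 − 45 − 45 = 0 → P_y = 46.48 kN.
ΣF_x = 0: no horizontal applied forces, so P_x = 0.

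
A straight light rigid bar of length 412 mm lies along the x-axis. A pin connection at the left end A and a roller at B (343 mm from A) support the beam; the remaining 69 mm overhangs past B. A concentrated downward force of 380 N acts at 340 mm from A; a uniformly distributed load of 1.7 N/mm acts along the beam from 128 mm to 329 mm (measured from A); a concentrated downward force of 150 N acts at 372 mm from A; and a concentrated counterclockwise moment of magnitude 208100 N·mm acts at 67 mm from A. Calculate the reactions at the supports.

Resultant of the distributed load: 1.7 × 201 = 341.7 N at 228.5 mm from A.
Taking moments about A: B_y·343 − 380·340 − (1.7·201)·228.5 − 150·372 + 208100 = 0 → B_y = 54978.45/343 = 160.287 ≈ 160.3 N.
ΣF_y = 0: A_y + 160.287 − 380 − 1.7·201 − 150 = 0 → A_y = 711.4 N.
ΣF_x = 0: no horizontal applied forces, so A_x = 0.

A_x = 0, A_y = 711.4 N, B_y = 160.3 N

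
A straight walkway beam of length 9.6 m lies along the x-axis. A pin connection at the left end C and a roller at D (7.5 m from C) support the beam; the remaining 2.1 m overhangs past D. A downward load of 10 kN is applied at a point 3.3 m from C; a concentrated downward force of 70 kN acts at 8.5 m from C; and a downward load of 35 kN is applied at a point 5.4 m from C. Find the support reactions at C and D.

Moments about C: D_y·7.5 − 10·3.3 − 70·8.5 − 35·5.4 = 0 → D_y = 817/7.5 = 108.933 ≈ 108.9 kN.
ΣF_y = 0: C_y + 108.933 − 10 − 70 − 35 = 0 → C_y = 6.067 kN.
ΣF_x = 0: no horizontal applied forces, so C_x = 0.

C_x = 0, C_y = 6.067 kN, D_y = 108.9 kN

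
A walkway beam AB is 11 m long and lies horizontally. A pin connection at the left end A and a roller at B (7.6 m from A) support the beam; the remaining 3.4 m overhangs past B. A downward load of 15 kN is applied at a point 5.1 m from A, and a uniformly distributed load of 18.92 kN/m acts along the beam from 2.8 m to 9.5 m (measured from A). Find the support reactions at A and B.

A_x = 0, A_y = 29.12 kN, B_y = 112.6 kN

Resultant of the distributed load: 18.92 × 6.7 = 126.764 kN at 6.15 m from A.
ΣM about A: B_y·7.6 − 15·5.1 − (18.92·6.7)·6.15 = 0 → B_y = 856.0986/7.6 = 112.645 ≈ 112.6 kN.
ΣF_y = 0: A_y + 112.645 − 15 − 18.92·6.7 = 0 → A_y = 29.12 kN.
ΣF_x = 0: no horizontal applied forces, so A_x = 0.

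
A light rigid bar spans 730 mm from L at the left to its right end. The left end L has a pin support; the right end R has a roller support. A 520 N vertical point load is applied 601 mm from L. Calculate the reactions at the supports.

ΣM about L: R_y·730 − 520·601 = 0 → R_y = 312520/730 = 428.11 ≈ 428.1 N.
ΣF_y = 0: L_y + 428.11 − 520 = 0 → L_y = 91.89 N.
ΣF_x = 0: no horizontal applied forces, so L_x = 0.

L_x = 0, L_y = 91.89 N, R_y = 428.1 N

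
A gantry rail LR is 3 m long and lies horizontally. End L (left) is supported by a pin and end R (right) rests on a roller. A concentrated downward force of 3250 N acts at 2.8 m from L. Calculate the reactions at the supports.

ΣM about L: R_y·3 − 3250·2.8 = 0 → R_y = 9100/3 = 3033.33 ≈ 3033 N.
ΣF_y = 0: L_y + 3033.33 − 3250 = 0 → L_y = 216.7 N.
ΣF_x = 0: no horizontal applied forces, so L_x = 0.

L_x = 0, L_y = 216.7 N, R_y = 3033 N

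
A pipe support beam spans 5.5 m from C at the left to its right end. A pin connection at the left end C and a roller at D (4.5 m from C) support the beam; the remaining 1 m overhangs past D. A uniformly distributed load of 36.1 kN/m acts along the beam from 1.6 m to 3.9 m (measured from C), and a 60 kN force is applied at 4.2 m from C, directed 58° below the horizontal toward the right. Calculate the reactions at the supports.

C_x = -31.80 kN, C_y = 35.68 kN, D_y = 98.23 kN

Resultant of the distributed load: 36.1 × 2.3 = 83.03 kN at 2.75 m from C.
ΣM about C: D_y·4.5 − (36.1·2.3)·2.75 − 60·sin58°·4.2 = 0 → D_y = 442.041/4.5 = 98.2313 ≈ 98.23 kN.
ΣF_y = 0: C_y + 98.2313 − 36.1·2.3 − 60·sin58° = 0 → C_y = 35.68 kN.
ΣF_x = 0: C_x + 60·cos58° = 0 → C_x = -31.80 kN.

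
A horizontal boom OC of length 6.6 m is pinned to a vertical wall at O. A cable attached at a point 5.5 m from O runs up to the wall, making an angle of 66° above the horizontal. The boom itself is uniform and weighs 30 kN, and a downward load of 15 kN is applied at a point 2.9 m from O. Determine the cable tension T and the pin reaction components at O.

ΣM about O: T·sin66°·5.5 − 30·3.3 − 15·2.9 = 0 → T = 142.5/(5.5·0.913545) = 28.361 ≈ 28.36 kN.
ΣF_x = 0: O_x − T·cos66° = 0 → O_x = 28.361 × 0.406737 = 11.54 kN.
ΣF_y = 0: O_y + T·sin66° − 30 − 15 = 0 → O_y = 45 − 28.361 × 0.913545 = 19.09 kN.

T = 28.36 kN, O_x = 11.54 kN, O_y = 19.09 kN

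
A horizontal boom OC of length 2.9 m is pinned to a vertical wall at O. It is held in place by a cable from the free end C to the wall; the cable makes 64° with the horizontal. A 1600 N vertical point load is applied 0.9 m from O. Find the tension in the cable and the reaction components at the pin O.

T = 552.5 N, O_x = 242.2 N, O_y = 1103 N

ΣM about O: T·sin64°·2.9 − 1600·0.9 = 0 → T = 1440/(2.9·0.898794) = 552.464 ≈ 552.5 N.
ΣF_x = 0: O_x − T·cos64° = 0 → O_x = 552.464 × 0.438371 = 242.2 N.
ΣF_y = 0: O_y + T·sin64° − 1600 = 0 → O_y = 1600 − 552.464 × 0.898794 = 1103 N.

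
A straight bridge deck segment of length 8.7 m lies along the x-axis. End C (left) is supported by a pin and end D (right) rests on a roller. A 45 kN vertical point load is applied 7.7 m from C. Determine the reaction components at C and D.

C_x = 0, C_y = 5.172 kN, D_y = 39.83 kN

Moments about C: D_y·8.7 − 45·7.7 = 0 → D_y = 346.5/8.7 = 39.8276 ≈ 39.83 kN.
ΣF_y = 0: C_y + 39.8276 − 45 = 0 → C_y = 5.172 kN.
ΣF_x = 0: no horizontal applied forces, so C_x = 0.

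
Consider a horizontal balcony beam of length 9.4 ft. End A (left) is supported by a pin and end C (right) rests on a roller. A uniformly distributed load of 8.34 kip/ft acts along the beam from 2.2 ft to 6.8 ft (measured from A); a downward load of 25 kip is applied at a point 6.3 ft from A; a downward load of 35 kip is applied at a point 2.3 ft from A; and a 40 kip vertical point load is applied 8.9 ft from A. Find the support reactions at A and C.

A_x = 0, A_y = 56.81 kip, C_y = 81.56 kip

Resultant of the distributed load: 8.34 × 4.6 = 38.364 kip at 4.5 ft from A.
Taking moments about A: C_y·9.4 − (8.34·4.6)·4.5 − 25·6.3 − 35·2.3 − 40·8.9 = 0 → C_y = 766.638/9.4 = 81.5572 ≈ 81.56 kip.
ΣF_y = 0: A_y + 81.5572 − 8.34·4.6 − 25 − 35 − 40 = 0 → A_y = 56.81 kip.
ΣF_x = 0: no horizontal applied forces, so A_x = 0.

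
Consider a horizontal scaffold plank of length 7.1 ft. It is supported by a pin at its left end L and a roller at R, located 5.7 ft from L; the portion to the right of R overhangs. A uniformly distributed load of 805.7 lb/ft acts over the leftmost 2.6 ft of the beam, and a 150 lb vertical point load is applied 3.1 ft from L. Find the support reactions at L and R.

Resultant of the distributed load: 805.7 × 2.6 = 2094.82 lb at 1.3 ft from L.
Moments about L: R_y·5.7 − (805.7·2.6)·1.3 − 150·3.1 = 0 → R_y = 3188.266/5.7 = 559.345 ≈ 559.3 lb.
ΣF_y = 0: L_y + 559.345 − 805.7·2.6 − 150 = 0 → L_y = 1685 lb.
ΣF_x = 0: no horizontal applied forces, so L_x = 0.

L_x = 0, L_y = 1685 lb, R_y = 559.3 lb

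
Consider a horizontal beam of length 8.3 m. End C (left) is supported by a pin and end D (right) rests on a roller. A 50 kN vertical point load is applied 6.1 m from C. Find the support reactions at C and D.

C_x = 0, C_y = 13.25 kN, D_y = 36.75 kN

ΣM about C: D_y·8.3 − 50·6.1 = 0 → D_y = 305/8.3 = 36.747 ≈ 36.75 kN.
ΣF_y = 0: C_y + 36.747 − 50 = 0 → C_y = 13.25 kN.
ΣF_x = 0: no horizontal applied forces, so C_x = 0.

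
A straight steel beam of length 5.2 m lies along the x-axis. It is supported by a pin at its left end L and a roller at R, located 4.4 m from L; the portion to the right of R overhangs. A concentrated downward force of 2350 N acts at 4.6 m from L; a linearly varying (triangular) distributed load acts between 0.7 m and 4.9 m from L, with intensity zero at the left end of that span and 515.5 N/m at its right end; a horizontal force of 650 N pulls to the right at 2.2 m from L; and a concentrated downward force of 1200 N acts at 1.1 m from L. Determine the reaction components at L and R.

L_x = -650.0 N, L_y = 1015 N, R_y = 3618 N

Resultant of the triangular load: ½ × 515.5 × 4.2 = 1082.55 N, acting at 3.5 m from L (one-third of the span from the peak).
Moments about L: R_y·4.4 − 2350·4.6 − (½·515.5·4.2)·3.5 − 1200·1.1 = 0 → R_y = 15918.925/4.4 = 3617.94 ≈ 3618 N.
ΣF_y = 0: L_y + 3617.94 − 2350 − ½·515.5·4.2 − 1200 = 0 → L_y = 1015 N.
ΣF_x = 0: L_x + 650 = 0 → L_x = -650.0 N.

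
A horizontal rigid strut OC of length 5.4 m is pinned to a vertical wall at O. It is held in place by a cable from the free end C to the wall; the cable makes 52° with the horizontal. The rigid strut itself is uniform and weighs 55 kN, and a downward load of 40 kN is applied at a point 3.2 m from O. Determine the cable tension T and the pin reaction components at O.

T = 64.98 kN, O_x = 40.00 kN, O_y = 43.80 kN

ΣM about O: T·sin52°·5.4 − 55·2.7 − 40·3.2 = 0 → T = 276.5/(5.4·0.788011) = 64.9784 ≈ 64.98 kN.
ΣF_x = 0: O_x − T·cos52° = 0 → O_x = 64.9784 × 0.615661 = 40.00 kN.
ΣF_y = 0: O_y + T·sin52° − 55 − 40 = 0 → O_y = 95 − 64.9784 × 0.788011 = 43.80 kN.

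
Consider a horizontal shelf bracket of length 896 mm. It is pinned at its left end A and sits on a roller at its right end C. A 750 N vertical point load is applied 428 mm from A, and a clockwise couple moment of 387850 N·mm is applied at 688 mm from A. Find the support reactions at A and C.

Taking moments about A: C_y·896 − 750·428 − 387850 = 0 → C_y = 708850/896 = 791.127 ≈ 791.1 N.
ΣF_y = 0: A_y + 791.127 − 750 = 0 → A_y = -41.13 N.
ΣF_x = 0: no horizontal applied forces, so A_x = 0.

A_x = 0, A_y = -41.13 N, C_y = 791.1 N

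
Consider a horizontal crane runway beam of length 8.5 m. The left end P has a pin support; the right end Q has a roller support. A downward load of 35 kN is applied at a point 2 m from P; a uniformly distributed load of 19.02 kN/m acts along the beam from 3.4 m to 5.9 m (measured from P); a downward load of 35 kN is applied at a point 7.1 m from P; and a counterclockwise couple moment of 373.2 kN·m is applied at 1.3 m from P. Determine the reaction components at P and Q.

P_x = 0, P_y = 97.97 kN, Q_y = 19.58 kN

Resultant of the distributed load: 19.02 × 2.5 = 47.55 kN at 4.65 m from P.
Moments about P: Q_y·8.5 − 35·2 − (19.02·2.5)·4.65 − 35·7.1 + 373.2 = 0 → Q_y = 166.4075/8.5 = 19.5774 ≈ 19.58 kN.
ΣF_y = 0: P_y + 19.5774 − 35 − 19.02·2.5 − 35 = 0 → P_y = 97.97 kN.
ΣF_x = 0: no horizontal applied forces, so P_x = 0.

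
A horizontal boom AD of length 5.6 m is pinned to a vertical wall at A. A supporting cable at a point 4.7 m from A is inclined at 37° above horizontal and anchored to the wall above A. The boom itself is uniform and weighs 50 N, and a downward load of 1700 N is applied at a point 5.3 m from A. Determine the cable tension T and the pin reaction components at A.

T = 3235 N, A_x = 2584 N, A_y = -196.8 N

ΣM about A: T·sin37°·4.7 − 50·2.8 − 1700·5.3 = 0 → T = 9150/(4.7·0.601815) = 3234.9 ≈ 3235 N.
ΣF_x = 0: A_x − T·cos37° = 0 → A_x = 3234.9 × 0.798636 = 2584 N.
ΣF_y = 0: A_y + T·sin37° − 50 − 1700 = 0 → A_y = 1750 − 3234.9 × 0.601815 = -196.8 N.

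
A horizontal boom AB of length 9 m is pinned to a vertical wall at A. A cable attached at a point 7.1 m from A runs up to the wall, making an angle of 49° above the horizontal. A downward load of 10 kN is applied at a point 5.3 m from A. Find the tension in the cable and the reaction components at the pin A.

ΣM about A: T·sin49°·7.1 − 10·5.3 = 0 → T = 53/(7.1·0.75471) = 9.89094 ≈ 9.891 kN.
ΣF_x = 0: A_x − T·cos49° = 0 → A_x = 9.89094 × 0.656059 = 6.489 kN.
ΣF_y = 0: A_y + T·sin49° − 10 = 0 → A_y = 10 − 9.89094 × 0.75471 = 2.535 kN.

T = 9.891 kN, A_x = 6.489 kN, A_y = 2.535 kN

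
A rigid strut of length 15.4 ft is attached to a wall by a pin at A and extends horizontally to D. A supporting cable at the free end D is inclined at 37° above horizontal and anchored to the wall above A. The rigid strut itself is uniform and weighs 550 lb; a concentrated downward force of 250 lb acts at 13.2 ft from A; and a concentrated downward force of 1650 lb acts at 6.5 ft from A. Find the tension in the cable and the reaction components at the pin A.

ΣM about A: T·sin37°·15.4 − 550·7.7 − 250·13.2 − 1650·6.5 = 0 → T = 18260/(15.4·0.601815) = 1970.23 ≈ 1970 lb.
ΣF_x = 0: A_x − T·cos37° = 0 → A_x = 1970.23 × 0.798636 = 1573 lb.
ΣF_y = 0: A_y + T·sin37° − 550 − 250 − 1650 = 0 → A_y = 2450 − 1970.23 × 0.601815 = 1264 lb.

T = 1970 lb, A_x = 1573 lb, A_y = 1264 lb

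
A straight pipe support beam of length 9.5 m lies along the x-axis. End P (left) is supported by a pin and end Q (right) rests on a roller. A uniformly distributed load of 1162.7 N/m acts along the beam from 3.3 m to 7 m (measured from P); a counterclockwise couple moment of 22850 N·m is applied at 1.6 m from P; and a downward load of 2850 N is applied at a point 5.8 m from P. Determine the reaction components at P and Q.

Resultant of the distributed load: 1162.7 × 3.7 = 4301.99 N at 5.15 m from P.
Taking moments about P: Q_y·9.5 − (1162.7·3.7)·5.15 + 22850 − 2850·5.8 = 0 → Q_y = 15835.2485/9.5 = 1666.87 ≈ 1667 N.
ΣF_y = 0: P_y + 1666.87 − 1162.7·3.7 − 2850 = 0 → P_y = 5485 N.
ΣF_x = 0: no horizontal applied forces, so P_x = 0.

P_x = 0, P_y = 5485 N, Q_y = 1667 N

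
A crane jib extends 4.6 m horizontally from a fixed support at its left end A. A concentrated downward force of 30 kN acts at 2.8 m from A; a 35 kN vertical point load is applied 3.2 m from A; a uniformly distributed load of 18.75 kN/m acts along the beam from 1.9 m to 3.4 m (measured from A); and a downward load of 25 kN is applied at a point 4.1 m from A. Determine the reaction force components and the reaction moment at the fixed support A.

A_x = 0, A_y = 118.1 kN, M_A = 373.0 kN·m

Resultant of the distributed load: 18.75 × 1.5 = 28.125 kN at 2.65 m from A.
ΣF_x = 0: A_x = 0.
ΣF_y = 0: A_y − 30 − 35 − 18.75·1.5 − 25 = 0 → A_y = 118.1 kN.
ΣM about A: M_A − 30·2.8 − 35·3.2 − (18.75·1.5)·2.65 − 25·4.1 = 0 → M_A = 373.0 kN·m.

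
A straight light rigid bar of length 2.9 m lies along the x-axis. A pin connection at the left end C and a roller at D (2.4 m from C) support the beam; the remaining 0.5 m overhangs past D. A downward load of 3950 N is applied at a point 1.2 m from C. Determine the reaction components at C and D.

ΣM about C: D_y·2.4 − 3950·1.2 = 0 → D_y = 4740/2.4 = 1975 N.
ΣF_y = 0: C_y + 1975 − 3950 = 0 → C_y = 1975 N.
ΣF_x = 0: no horizontal applied forces, so C_x = 0.

C_x = 0, C_y = 1975 N, D_y = 1975 N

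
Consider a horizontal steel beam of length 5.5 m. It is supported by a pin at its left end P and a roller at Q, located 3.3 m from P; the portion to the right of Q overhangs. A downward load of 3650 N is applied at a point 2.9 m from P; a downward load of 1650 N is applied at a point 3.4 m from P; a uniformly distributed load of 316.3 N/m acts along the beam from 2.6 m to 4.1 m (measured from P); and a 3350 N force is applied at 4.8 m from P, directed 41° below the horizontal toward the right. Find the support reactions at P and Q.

P_x = -2528 N, P_y = -613.8 N, Q_y = 8586 N

Resultant of the distributed load: 316.3 × 1.5 = 474.45 N at 3.35 m from P.
Taking moments about P: Q_y·3.3 − 3650·2.9 − 1650·3.4 − (316.3·1.5)·3.35 − 3350·sin41°·4.8 = 0 → Q_y = 28333.8/3.3 = 8586 N.
ΣF_y = 0: P_y + 8586 − 3650 − 1650 − 316.3·1.5 − 3350·sin41° = 0 → P_y = -613.8 N.
ΣF_x = 0: P_x + 3350·cos41° = 0 → P_x = -2528 N.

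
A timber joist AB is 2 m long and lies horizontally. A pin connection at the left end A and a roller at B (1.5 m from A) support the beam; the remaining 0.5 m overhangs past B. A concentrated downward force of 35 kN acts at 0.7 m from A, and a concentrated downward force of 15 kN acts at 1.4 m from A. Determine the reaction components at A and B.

Moments about A: B_y·1.5 − 35·0.7 − 15·1.4 = 0 → B_y = 45.5/1.5 = 30.3333 ≈ 30.33 kN.
ΣF_y = 0: A_y + 30.3333 − 35 − 15 = 0 → A_y = 19.67 kN.
ΣF_x = 0: no horizontal applied forces, so A_x = 0.

A_x = 0, A_y = 19.67 kN, B_y = 30.33 kN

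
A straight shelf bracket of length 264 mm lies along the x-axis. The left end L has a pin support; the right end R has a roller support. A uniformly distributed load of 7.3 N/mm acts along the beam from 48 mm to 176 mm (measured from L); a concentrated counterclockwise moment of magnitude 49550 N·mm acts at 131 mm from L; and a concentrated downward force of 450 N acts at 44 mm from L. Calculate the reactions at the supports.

Resultant of the distributed load: 7.3 × 128 = 934.4 N at 112 mm from L.
Taking moments about L: R_y·264 − (7.3·128)·112 + 49550 − 450·44 = 0 → R_y = 74902.8/264 = 283.723 ≈ 283.7 N.
ΣF_y = 0: L_y + 283.723 − 7.3·128 − 450 = 0 → L_y = 1101 N.
ΣF_x = 0: no horizontal applied forces, so L_x = 0.

L_x = 0, L_y = 1101 N, R_y = 283.7 N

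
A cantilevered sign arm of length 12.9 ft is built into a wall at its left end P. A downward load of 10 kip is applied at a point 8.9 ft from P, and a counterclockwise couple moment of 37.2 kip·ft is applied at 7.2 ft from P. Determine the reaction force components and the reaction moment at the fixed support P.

P_x = 0, P_y = 10.00 kip, M_P = 51.80 kip·ft

ΣF_x = 0: P_x = 0.
ΣF_y = 0: P_y − 10 = 0 → P_y = 10.00 kip.
ΣM about P: M_P − 10·8.9 + 37.2 = 0 → M_P = 51.80 kip·ft.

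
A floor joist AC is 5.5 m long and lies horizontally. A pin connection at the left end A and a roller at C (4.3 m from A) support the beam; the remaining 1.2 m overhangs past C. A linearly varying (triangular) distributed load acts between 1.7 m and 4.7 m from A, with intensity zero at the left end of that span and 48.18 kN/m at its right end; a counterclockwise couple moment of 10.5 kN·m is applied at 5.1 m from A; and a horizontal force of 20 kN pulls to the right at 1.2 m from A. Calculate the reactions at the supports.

A_x = -20.00 kN, A_y = 12.53 kN, C_y = 59.74 kN

Resultant of the triangular load: ½ × 48.18 × 3 = 72.27 kN, acting at 3.7 m from A (one-third of the span from the peak).
Moments about A: C_y·4.3 − (½·48.18·3)·3.7 + 10.5 = 0 → C_y = 256.899/4.3 = 59.744 ≈ 59.74 kN.
ΣF_y = 0: A_y + 59.744 − ½·48.18·3 = 0 → A_y = 12.53 kN.
ΣF_x = 0: A_x + 20 = 0 → A_x = -20.00 kN.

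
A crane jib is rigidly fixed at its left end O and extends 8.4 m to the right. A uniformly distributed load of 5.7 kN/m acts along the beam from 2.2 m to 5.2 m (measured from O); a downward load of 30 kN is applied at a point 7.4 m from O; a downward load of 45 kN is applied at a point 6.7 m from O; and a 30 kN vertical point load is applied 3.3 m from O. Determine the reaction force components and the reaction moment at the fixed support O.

Resultant of the distributed load: 5.7 × 3 = 17.1 kN at 3.7 m from O.
ΣF_x = 0: O_x = 0.
ΣF_y = 0: O_y − 5.7·3 − 30 − 45 − 30 = 0 → O_y = 122.1 kN.
ΣM about O: M_O − (5.7·3)·3.7 − 30·7.4 − 45·6.7 − 30·3.3 = 0 → M_O = 685.8 kN·m.

O_x = 0, O_y = 122.1 kN, M_O = 685.8 kN·m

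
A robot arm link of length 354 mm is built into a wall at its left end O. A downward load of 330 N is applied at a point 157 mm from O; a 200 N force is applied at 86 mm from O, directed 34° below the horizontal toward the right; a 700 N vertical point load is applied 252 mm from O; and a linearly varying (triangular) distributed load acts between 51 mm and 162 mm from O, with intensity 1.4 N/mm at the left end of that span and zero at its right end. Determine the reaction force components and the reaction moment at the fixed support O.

O_x = -165.8 N, O_y = 1220 N, M_O = 244700 N·mm

Resultant of the triangular load: ½ × 1.4 × 111 = 77.7 N, acting at 88 mm from O (one-third of the span from the peak).
ΣF_x = 0: O_x + 200·cos34° = 0 → O_x = -165.8 N.
ΣF_y = 0: O_y − 330 − 200·sin34° − 700 − ½·1.4·111 = 0 → O_y = 1220 N.
ΣM about O: M_O − 330·157 − 200·sin34°·86 − 700·252 − (½·1.4·111)·88 = 0 → M_O = 244700 N·mm.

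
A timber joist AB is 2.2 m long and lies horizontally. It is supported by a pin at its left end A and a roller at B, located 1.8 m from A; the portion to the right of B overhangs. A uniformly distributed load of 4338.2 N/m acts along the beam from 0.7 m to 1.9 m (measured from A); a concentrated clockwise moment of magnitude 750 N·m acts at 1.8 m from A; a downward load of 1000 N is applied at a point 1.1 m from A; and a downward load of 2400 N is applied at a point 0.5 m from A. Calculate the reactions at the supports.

A_x = 0, A_y = 3152 N, B_y = 5454 N

Resultant of the distributed load: 4338.2 × 1.2 = 5205.84 N at 1.3 m from A.
Taking moments about A: B_y·1.8 − (4338.2·1.2)·1.3 − 750 − 1000·1.1 − 2400·0.5 = 0 → B_y = 9817.592/1.8 = 5454.22 ≈ 5454 N.
ΣF_y = 0: A_y + 5454.22 − 4338.2·1.2 − 1000 − 2400 = 0 → A_y = 3152 N.
ΣF_x = 0: no horizontal applied forces, so A_x = 0.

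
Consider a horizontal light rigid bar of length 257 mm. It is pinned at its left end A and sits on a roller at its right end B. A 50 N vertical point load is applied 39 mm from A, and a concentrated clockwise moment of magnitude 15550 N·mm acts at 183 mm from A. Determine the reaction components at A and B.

A_x = 0, A_y = -18.09 N, B_y = 68.09 N

ΣM about A: B_y·257 − 50·39 − 15550 = 0 → B_y = 17500/257 = 68.0934 ≈ 68.09 N.
ΣF_y = 0: A_y + 68.0934 − 50 = 0 → A_y = -18.09 N.
ΣF_x = 0: no horizontal applied forces, so A_x = 0.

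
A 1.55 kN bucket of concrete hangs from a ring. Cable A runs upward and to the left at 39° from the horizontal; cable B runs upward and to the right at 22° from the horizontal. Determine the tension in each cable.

ΣF_x = 0: −T_A·cos39° + T_B·cos22° = 0 → T_B = 0.838179·T_A.
ΣF_y = 0: T_A·sin39° + T_B·sin22° = 1.55.
Substitute: T_A·(0.62932 + 0.838179·0.374607) = 1.55 → T_A = 1.64315 ≈ 1.643 kN.
Then T_B = 0.838179 × 1.64315 = 1.377 kN.

T_A = 1.643 kN, T_B = 1.377 kN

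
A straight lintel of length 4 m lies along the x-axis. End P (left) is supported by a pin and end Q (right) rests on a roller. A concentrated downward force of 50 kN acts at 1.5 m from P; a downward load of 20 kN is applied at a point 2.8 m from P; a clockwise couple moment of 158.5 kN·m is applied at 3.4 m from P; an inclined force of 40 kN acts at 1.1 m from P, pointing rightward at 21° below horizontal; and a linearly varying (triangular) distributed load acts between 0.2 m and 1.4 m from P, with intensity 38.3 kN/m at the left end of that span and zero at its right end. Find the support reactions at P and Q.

P_x = -37.34 kN, P_y = 27.55 kN, Q_y = 79.76 kN

Resultant of the triangular load: ½ × 38.3 × 1.2 = 22.98 kN, acting at 0.6 m from P (one-third of the span from the peak).
Moments about P: Q_y·4 − 50·1.5 − 20·2.8 − 158.5 − 40·sin21°·1.1 − (½·38.3·1.2)·0.6 = 0 → Q_y = 319.056/4 = 79.764 ≈ 79.76 kN.
ΣF_y = 0: P_y + 79.764 − 50 − 20 − 40·sin21° − ½·38.3·1.2 = 0 → P_y = 27.55 kN.
ΣF_x = 0: P_x + 40·cos21° = 0 → P_x = -37.34 kN.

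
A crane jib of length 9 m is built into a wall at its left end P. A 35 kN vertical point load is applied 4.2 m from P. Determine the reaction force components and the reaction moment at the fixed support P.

ΣF_x = 0: P_x = 0.
ΣF_y = 0: P_y − 35 = 0 → P_y = 35.00 kN.
ΣM about P: M_P − 35·4.2 = 0 → M_P = 147.0 kN·m.

P_x = 0, P_y = 35.00 kN, M_P = 147.0 kN·m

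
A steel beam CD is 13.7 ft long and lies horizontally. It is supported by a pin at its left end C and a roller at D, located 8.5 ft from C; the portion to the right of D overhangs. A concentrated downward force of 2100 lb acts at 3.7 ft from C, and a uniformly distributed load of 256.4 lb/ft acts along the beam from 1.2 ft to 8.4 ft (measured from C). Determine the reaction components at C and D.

Resultant of the distributed load: 256.4 × 7.2 = 1846.08 lb at 4.8 ft from C.
Taking moments about C: D_y·8.5 − 2100·3.7 − (256.4·7.2)·4.8 = 0 → D_y = 16631.184/8.5 = 1956.61 ≈ 1957 lb.
ΣF_y = 0: C_y + 1956.61 − 2100 − 256.4·7.2 = 0 → C_y = 1989 lb.
ΣF_x = 0: no horizontal applied forces, so C_x = 0.

C_x = 0, C_y = 1989 lb, D_y = 1957 lb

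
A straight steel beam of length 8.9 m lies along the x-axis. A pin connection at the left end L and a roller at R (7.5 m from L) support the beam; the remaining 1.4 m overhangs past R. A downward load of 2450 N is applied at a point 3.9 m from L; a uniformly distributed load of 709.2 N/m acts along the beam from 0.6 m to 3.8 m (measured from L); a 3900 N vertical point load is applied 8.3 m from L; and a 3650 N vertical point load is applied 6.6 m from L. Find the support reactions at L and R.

Resultant of the distributed load: 709.2 × 3.2 = 2269.44 N at 2.2 m from L.
Taking moments about L: R_y·7.5 − 2450·3.9 − (709.2·3.2)·2.2 − 3900·8.3 − 3650·6.6 = 0 → R_y = 71007.768/7.5 = 9467.7 ≈ 9468 N.
ΣF_y = 0: L_y + 9467.7 − 2450 − 709.2·3.2 − 3900 − 3650 = 0 → L_y = 2802 N.
ΣF_x = 0: no horizontal applied forces, so L_x = 0.

L_x = 0, L_y = 2802 N, R_y = 9468 N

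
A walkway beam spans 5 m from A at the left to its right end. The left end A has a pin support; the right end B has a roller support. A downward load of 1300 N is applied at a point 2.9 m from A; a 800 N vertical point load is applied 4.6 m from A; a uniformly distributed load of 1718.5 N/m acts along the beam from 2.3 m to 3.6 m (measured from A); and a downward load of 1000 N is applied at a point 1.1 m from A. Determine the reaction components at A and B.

A_x = 0, A_y = 2306 N, B_y = 3028 N

Resultant of the distributed load: 1718.5 × 1.3 = 2234.05 N at 2.95 m from A.
Taking moments about A: B_y·5 − 1300·2.9 − 800·4.6 − (1718.5·1.3)·2.95 − 1000·1.1 = 0 → B_y = 15140.4475/5 = 3028.09 ≈ 3028 N.
ΣF_y = 0: A_y + 3028.09 − 1300 − 800 − 1718.5·1.3 − 1000 = 0 → A_y = 2306 N.
ΣF_x = 0: no horizontal applied forces, so A_x = 0.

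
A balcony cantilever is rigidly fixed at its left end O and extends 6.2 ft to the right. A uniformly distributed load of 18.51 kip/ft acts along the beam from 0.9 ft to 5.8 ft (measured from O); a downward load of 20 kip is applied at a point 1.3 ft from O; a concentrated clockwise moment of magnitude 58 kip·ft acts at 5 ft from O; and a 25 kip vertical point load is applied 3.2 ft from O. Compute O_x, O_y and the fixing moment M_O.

O_x = 0, O_y = 135.7 kip, M_O = 467.8 kip·ft

Resultant of the distributed load: 18.51 × 4.9 = 90.699 kip at 3.35 ft from O.
ΣF_x = 0: O_x = 0.
ΣF_y = 0: O_y − 18.51·4.9 − 20 − 25 = 0 → O_y = 135.7 kip.
ΣM about O: M_O − (18.51·4.9)·3.35 − 20·1.3 − 58 − 25·3.2 = 0 → M_O = 467.8 kip·ft.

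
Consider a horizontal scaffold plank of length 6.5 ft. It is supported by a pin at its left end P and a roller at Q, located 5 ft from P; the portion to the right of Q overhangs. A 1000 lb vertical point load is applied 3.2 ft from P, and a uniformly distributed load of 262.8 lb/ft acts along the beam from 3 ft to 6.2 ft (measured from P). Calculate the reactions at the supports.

Resultant of the distributed load: 262.8 × 3.2 = 840.96 lb at 4.6 ft from P.
ΣM about P: Q_y·5 − 1000·3.2 − (262.8·3.2)·4.6 = 0 → Q_y = 7068.416/5 = 1413.68 ≈ 1414 lb.
ΣF_y = 0: P_y + 1413.68 − 1000 − 262.8·3.2 = 0 → P_y = 427.3 lb.
ΣF_x = 0: no horizontal applied forces, so P_x = 0.

P_x = 0, P_y = 427.3 lb, Q_y = 1414 lb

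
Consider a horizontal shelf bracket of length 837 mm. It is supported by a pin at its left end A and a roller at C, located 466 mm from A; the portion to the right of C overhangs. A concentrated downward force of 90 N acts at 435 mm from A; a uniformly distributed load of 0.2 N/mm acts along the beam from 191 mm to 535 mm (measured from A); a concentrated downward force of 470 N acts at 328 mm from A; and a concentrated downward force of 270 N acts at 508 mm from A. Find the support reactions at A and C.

A_x = 0, A_y = 136.0 N, C_y = 762.8 N

Resultant of the distributed load: 0.2 × 344 = 68.8 N at 363 mm from A.
Moments about A: C_y·466 − 90·435 − (0.2·344)·363 − 470·328 − 270·508 = 0 → C_y = 355444.4/466 = 762.756 ≈ 762.8 N.
ΣF_y = 0: A_y + 762.756 − 90 − 0.2·344 − 470 − 270 = 0 → A_y = 136.0 N.
ΣF_x = 0: no horizontal applied forces, so A_x = 0.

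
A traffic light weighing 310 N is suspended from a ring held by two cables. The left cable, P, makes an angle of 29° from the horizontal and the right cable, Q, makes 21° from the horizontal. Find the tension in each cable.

ΣF_x = 0: −T_P·cos29° + T_Q·cos21° = 0 → T_Q = 0.936845·T_P.
ΣF_y = 0: T_P·sin29° + T_Q·sin21° = 310.
Substitute: T_P·(0.48481 + 0.936845·0.358368) = 310 → T_P = 377.798 ≈ 377.8 N.
Then T_Q = 0.936845 × 377.798 = 353.9 N.

T_P = 377.8 N, T_Q = 353.9 N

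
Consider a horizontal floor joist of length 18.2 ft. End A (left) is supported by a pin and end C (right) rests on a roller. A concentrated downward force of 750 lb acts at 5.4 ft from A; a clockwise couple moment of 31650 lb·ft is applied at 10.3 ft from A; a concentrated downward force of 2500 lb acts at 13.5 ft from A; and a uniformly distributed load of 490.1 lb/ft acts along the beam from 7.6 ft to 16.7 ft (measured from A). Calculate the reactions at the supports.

Resultant of the distributed load: 490.1 × 9.1 = 4459.91 lb at 12.15 ft from A.
ΣM about A: C_y·18.2 − 750·5.4 − 31650 − 2500·13.5 − (490.1·9.1)·12.15 = 0 → C_y = 123638/18.2 = 6793.3 ≈ 6793 lb.
ΣF_y = 0: A_y + 6793.3 − 750 − 2500 − 490.1·9.1 = 0 → A_y = 916.6 lb.
ΣF_x = 0: no horizontal applied forces, so A_x = 0.

A_x = 0, A_y = 916.6 lb, C_y = 6793 lb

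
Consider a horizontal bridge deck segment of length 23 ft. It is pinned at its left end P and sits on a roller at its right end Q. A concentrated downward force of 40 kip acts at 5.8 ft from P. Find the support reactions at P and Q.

Moments about P: Q_y·23 − 40·5.8 = 0 → Q_y = 232/23 = 10.087 ≈ 10.09 kip.
ΣF_y = 0: P_y + 10.087 − 40 = 0 → P_y = 29.91 kip.
ΣF_x = 0: no horizontal applied forces, so P_x = 0.

P_x = 0, P_y = 29.91 kip, Q_y = 10.09 kip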